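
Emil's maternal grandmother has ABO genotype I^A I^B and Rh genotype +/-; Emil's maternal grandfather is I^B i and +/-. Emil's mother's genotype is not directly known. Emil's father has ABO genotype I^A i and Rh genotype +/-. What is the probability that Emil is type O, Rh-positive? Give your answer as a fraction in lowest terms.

Emil's mother's ABO genotype from I^A I^B × I^B i: 1/4 I^A I^B, 1/4 I^A i, 1/4 I^B I^B, 1/4 I^B i.
Crossing each possibility with the father I^A i and summing P(type O): 1/4·0 + 1/4·1/4 + 1/4·0 + 1/4·1/4 = 1/8.
Similarly for Rh via the mother's Rh distribution: P(Rh+) = 3/4.
Independent loci: 1/8 × 3/4 = 3/32.

3/32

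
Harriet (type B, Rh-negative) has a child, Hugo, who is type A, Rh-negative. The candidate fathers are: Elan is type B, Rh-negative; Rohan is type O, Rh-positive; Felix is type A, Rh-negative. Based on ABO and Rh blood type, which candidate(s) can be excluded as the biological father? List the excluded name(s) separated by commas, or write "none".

Elan, Rohan

A candidate is excluded only if no genotype consistent with his phenotype could produce a type A, Rh-negative child with a type B, Rh-negative mother.
Elan (type B, Rh-): no genotype consistent with that phenotype can produce a type-A Rh- child with a type-B mother.
Rohan (type O, Rh+): no genotype consistent with that phenotype can produce a type-A Rh- child with a type-B mother.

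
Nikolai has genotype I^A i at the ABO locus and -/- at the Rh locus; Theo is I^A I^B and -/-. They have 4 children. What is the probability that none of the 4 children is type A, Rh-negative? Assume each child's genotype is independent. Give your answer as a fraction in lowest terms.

ABO cross I^A i × I^A I^B → 1/2 A, 1/4 B, 1/4 AB.
Rh cross -/- × -/- → 1 Rh-; so P(type A, Rh-negative) = 1/2 × 1 = 1/2 per child.
P(not type A, Rh-negative) = 1/2 for one child; (1/2)^4 = 1/16.

1/16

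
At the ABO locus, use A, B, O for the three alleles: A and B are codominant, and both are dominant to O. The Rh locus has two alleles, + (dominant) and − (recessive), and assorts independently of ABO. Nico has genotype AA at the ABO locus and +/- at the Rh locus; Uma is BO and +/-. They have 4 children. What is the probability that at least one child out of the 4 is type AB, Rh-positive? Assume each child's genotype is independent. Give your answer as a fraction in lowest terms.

ABO cross AA × BO → 1/2 A, 1/2 AB.
Rh cross +/- × +/- → 3/4 Rh+, 1/4 Rh-; so P(type AB, Rh-positive) = 1/2 × 3/4 = 3/8 per child.
P(none) = (5/8)^4 = 625/4096; P(at least one) = 1 − 625/4096 = 3471/4096.

3471/4096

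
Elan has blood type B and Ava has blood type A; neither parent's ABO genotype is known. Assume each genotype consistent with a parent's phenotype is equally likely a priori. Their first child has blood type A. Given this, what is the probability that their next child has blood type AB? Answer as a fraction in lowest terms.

5/12

Possible genotypes: Elan ∈ {BB, BO}; Ava ∈ {AA, AO}.
Weight each parental genotype pair by prior × P(type-A child):
  BO × AA: posterior weight 2/3; P(next child type AB) = 1/2.
  BO × AO: posterior weight 1/3; P(next child type AB) = 1/4.
Weighted sum = 5/12.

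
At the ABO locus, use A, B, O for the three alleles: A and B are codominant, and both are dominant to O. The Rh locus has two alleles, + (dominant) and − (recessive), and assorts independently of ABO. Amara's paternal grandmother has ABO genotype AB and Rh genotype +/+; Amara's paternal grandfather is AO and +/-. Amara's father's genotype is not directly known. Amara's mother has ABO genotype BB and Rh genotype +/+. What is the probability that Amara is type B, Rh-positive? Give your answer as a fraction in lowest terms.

1/2

Amara's father's ABO genotype from AB × AO: 1/4 AA, 1/4 AB, 1/4 AO, 1/4 BO.
Crossing each possibility with the mother BB and summing P(type B): 1/4·0 + 1/4·1/2 + 1/4·1/2 + 1/4·1 = 1/2.
Similarly for Rh via the father's Rh distribution: P(Rh+) = 1.
Independent loci: 1/2 × 1 = 1/2.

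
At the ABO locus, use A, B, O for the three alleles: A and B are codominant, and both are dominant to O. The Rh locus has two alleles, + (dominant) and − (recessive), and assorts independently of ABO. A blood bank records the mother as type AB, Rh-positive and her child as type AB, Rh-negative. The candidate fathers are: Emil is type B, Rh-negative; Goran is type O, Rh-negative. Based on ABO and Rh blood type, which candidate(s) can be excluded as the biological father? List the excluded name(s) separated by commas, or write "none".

A candidate is excluded only if no genotype consistent with his phenotype could produce a type AB, Rh-negative child with a type AB, Rh-positive mother.
Goran (type O, Rh-): no genotype consistent with that phenotype can produce a type-AB Rh- child with a type-AB mother.

Goran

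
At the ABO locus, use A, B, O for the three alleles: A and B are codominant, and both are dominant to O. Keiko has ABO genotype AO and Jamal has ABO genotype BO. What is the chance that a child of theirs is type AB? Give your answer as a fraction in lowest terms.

ABO cross AO × BO → offspring phenotypes: 1/4 O, 1/4 A, 1/4 B, 1/4 AB.
So P(type AB) = 1/4.

1/4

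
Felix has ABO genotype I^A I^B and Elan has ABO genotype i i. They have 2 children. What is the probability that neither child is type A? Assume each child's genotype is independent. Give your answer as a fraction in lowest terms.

1/4

ABO cross I^A I^B × i i → 1/2 A, 1/2 B.
So P(type A) = 1/2 per child.
P(not type A) = 1/2 for one child; (1/2)^2 = 1/4.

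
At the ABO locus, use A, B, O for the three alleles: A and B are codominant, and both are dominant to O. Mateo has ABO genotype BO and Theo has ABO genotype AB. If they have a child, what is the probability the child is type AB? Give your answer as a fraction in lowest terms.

ABO cross BO × AB → offspring phenotypes: 1/4 A, 1/2 B, 1/4 AB.
So P(type AB) = 1/4.

1/4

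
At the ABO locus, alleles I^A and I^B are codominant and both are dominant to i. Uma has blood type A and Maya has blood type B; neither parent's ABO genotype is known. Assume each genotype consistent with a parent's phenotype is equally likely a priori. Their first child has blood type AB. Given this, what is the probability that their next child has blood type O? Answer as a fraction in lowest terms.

1/36

Possible genotypes: Uma ∈ {I^A I^A, I^A i}; Maya ∈ {I^B I^B, I^B i}.
Weight each parental genotype pair by prior × P(type-AB child):
  I^A I^A × I^B I^B: posterior weight 4/9; P(next child type O) = 0.
  I^A I^A × I^B i: posterior weight 2/9; P(next child type O) = 0.
  I^A i × I^B I^B: posterior weight 2/9; P(next child type O) = 0.
  I^A i × I^B i: posterior weight 1/9; P(next child type O) = 1/4.
Weighted sum = 1/36.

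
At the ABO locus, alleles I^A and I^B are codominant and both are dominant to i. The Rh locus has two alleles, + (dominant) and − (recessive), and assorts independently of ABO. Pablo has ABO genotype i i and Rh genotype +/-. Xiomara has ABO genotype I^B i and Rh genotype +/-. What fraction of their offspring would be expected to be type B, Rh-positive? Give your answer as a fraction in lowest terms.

ABO cross i i × I^B i → offspring phenotypes: 1/2 O, 1/2 B.
Rh cross +/- × +/- → 3/4 Rh+, 1/4 Rh-.
Independent loci: P(type B, Rh-positive) = 1/2 × 3/4 = 3/8.

3/8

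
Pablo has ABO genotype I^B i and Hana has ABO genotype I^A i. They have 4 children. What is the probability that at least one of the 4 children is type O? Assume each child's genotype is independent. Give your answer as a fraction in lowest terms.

ABO cross I^B i × I^A i → 1/4 O, 1/4 A, 1/4 B, 1/4 AB.
So P(type O) = 1/4 per child.
P(none) = (3/4)^4 = 81/256; P(at least one) = 1 − 81/256 = 175/256.

175/256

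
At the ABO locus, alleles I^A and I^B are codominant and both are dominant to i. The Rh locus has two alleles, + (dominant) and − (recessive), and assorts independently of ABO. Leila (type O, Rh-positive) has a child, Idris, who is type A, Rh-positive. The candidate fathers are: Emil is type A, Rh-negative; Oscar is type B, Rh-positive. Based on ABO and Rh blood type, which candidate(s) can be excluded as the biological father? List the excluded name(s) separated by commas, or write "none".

A candidate is excluded only if no genotype consistent with his phenotype could produce a type A, Rh-positive child with a type O, Rh-positive mother.
Oscar (type B, Rh+): no genotype consistent with that phenotype can produce a type-A Rh+ child with a type-O mother.

Oscar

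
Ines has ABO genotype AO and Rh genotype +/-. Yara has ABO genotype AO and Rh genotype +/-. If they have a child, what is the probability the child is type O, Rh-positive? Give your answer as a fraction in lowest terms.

3/16

ABO cross AO × AO → offspring phenotypes: 1/4 O, 3/4 A.
Rh cross +/- × +/- → 3/4 Rh+, 1/4 Rh-.
Independent loci: P(type O, Rh-positive) = 1/4 × 3/4 = 3/16.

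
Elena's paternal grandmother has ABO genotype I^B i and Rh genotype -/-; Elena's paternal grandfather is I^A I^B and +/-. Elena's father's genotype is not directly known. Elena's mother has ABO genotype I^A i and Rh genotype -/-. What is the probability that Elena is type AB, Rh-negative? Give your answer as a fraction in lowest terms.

Elena's father's ABO genotype from I^B i × I^A I^B: 1/4 I^A I^B, 1/4 I^A i, 1/4 I^B I^B, 1/4 I^B i.
Crossing each possibility with the mother I^A i and summing P(type AB): 1/4·1/4 + 1/4·0 + 1/4·1/2 + 1/4·1/4 = 1/4.
Similarly for Rh via the father's Rh distribution: P(Rh-) = 3/4.
Independent loci: 1/4 × 3/4 = 3/16.

3/16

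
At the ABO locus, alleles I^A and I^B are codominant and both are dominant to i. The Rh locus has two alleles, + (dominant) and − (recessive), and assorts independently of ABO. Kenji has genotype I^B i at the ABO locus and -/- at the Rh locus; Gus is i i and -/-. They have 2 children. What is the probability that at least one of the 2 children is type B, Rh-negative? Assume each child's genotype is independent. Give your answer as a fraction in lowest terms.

ABO cross I^B i × i i → 1/2 O, 1/2 B.
Rh cross -/- × -/- → 1 Rh-; so P(type B, Rh-negative) = 1/2 × 1 = 1/2 per child.
P(none) = (1/2)^2 = 1/4; P(at least one) = 1 − 1/4 = 3/4.

3/4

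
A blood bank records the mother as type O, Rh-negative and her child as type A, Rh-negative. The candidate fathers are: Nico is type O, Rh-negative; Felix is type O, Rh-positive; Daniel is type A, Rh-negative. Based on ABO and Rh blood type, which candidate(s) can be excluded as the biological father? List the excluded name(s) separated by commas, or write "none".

Nico, Felix

A candidate is excluded only if no genotype consistent with his phenotype could produce a type A, Rh-negative child with a type O, Rh-negative mother.
Nico (type O, Rh-): no genotype consistent with that phenotype can produce a type-A Rh- child with a type-O mother.
Felix (type O, Rh+): no genotype consistent with that phenotype can produce a type-A Rh- child with a type-O mother.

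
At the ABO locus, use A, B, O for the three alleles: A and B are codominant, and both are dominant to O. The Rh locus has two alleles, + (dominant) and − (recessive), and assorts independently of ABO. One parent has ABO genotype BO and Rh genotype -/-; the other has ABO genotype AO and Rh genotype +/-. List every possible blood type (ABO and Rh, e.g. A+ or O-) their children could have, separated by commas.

Gametes from BO × AO give offspring ABO genotypes AB, AO, BO, OO, i.e. phenotypes O, A, B, AB.
Rh cross -/- × +/- → phenotypes Rh+, Rh-.
Combining independently: O+, O-, A+, A-, B+, B-, AB+, AB-.

O+, O-, A+, A-, B+, B-, AB+, AB-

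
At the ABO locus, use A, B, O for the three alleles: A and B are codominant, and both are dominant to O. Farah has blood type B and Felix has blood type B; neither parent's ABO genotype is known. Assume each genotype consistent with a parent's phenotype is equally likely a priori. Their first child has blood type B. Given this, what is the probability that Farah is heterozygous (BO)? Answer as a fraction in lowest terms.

Possible genotypes: Farah ∈ {BB, BO}; Felix ∈ {BB, BO}.
Weight each parental genotype pair by prior × P(type-B child):
  BB × BB: posterior weight 4/15.
  BB × BO: posterior weight 4/15.
  BO × BB: posterior weight 4/15.
  BO × BO: posterior weight 1/5.
Sum the posterior weight over pairs where Farah is BO: 7/15.

7/15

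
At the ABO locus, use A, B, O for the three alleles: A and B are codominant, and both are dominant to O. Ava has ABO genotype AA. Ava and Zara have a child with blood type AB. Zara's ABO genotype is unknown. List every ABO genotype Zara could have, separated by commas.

AB, BB, BO

For each candidate genotype of Zara, check whether crossing it with AA can produce every observed child phenotype.
  AA → possible child types {A} ✗
  AB → possible child types {A, AB} ✓
  AO → possible child types {A} ✗
  BB → possible child types {AB} ✓
  BO → possible child types {A, AB} ✓
  OO → possible child types {A} ✗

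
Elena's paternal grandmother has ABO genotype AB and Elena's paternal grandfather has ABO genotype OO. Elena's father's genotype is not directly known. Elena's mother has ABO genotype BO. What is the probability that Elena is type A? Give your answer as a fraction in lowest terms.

Elena's father's ABO genotype from AB × OO: 1/2 AO, 1/2 BO.
Crossing each possibility with the mother BO and summing P(type A): 1/2·1/4 + 1/2·0 = 1/8.

1/8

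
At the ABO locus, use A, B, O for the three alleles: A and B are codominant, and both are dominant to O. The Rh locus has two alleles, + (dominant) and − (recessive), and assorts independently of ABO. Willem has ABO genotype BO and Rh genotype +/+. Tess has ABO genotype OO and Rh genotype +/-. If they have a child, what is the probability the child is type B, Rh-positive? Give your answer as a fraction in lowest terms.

1/2

ABO cross BO × OO → offspring phenotypes: 1/2 O, 1/2 B.
Rh cross +/+ × +/- → 1 Rh+.
Independent loci: P(type B, Rh-positive) = 1/2 × 1 = 1/2.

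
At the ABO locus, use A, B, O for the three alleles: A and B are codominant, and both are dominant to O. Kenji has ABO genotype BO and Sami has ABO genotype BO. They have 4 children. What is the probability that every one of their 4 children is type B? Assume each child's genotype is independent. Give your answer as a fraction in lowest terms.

ABO cross BO × BO → 1/4 O, 3/4 B.
So P(type B) = 3/4 per child.
All 4 independent: (3/4)^4 = 81/256.

81/256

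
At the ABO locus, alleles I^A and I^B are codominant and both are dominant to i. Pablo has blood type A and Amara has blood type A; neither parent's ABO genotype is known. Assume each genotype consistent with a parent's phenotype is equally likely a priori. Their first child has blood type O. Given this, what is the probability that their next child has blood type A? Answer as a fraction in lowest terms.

3/4

Possible genotypes: Pablo ∈ {I^A I^A, I^A i}; Amara ∈ {I^A I^A, I^A i}.
Weight each parental genotype pair by prior × P(type-O child):
  I^A i × I^A i: posterior weight 1; P(next child type A) = 3/4.
Weighted sum = 3/4.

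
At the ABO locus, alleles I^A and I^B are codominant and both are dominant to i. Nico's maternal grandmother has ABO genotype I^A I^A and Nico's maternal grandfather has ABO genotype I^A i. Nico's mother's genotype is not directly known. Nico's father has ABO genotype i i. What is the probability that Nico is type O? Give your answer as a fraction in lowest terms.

Nico's mother's ABO genotype from I^A I^A × I^A i: 1/2 I^A I^A, 1/2 I^A i.
Crossing each possibility with the father i i and summing P(type O): 1/2·0 + 1/2·1/2 = 1/4.

1/4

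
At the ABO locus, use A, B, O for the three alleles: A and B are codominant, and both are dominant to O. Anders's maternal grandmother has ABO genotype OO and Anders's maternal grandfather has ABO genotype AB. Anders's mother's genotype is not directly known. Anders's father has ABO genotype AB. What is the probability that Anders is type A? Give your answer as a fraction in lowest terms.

3/8

Anders's mother's ABO genotype from OO × AB: 1/2 AO, 1/2 BO.
Crossing each possibility with the father AB and summing P(type A): 1/2·1/2 + 1/2·1/4 = 3/8.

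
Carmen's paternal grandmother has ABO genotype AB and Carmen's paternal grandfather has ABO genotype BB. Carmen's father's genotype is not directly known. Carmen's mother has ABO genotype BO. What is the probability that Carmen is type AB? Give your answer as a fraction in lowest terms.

Carmen's father's ABO genotype from AB × BB: 1/2 AB, 1/2 BB.
Crossing each possibility with the mother BO and summing P(type AB): 1/2·1/4 + 1/2·0 = 1/8.

1/8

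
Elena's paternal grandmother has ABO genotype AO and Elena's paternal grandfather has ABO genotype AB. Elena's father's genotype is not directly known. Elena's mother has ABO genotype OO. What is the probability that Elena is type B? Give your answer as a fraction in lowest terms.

1/4

Elena's father's ABO genotype from AO × AB: 1/4 AA, 1/4 AB, 1/4 AO, 1/4 BO.
Crossing each possibility with the mother OO and summing P(type B): 1/4·0 + 1/4·1/2 + 1/4·0 + 1/4·1/2 = 1/4.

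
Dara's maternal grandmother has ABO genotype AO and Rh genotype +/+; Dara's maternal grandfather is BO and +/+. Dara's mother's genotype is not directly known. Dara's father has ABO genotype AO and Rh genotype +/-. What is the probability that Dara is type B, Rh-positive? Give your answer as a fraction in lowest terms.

1/8

Dara's mother's ABO genotype from AO × BO: 1/4 AB, 1/4 AO, 1/4 BO, 1/4 OO.
Crossing each possibility with the father AO and summing P(type B): 1/4·1/4 + 1/4·0 + 1/4·1/4 + 1/4·0 = 1/8.
Similarly for Rh via the mother's Rh distribution: P(Rh+) = 1.
Independent loci: 1/8 × 1 = 1/8.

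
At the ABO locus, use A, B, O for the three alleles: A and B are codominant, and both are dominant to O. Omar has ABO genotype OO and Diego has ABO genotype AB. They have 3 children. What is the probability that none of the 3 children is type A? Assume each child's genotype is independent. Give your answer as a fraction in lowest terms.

1/8

ABO cross OO × AB → 1/2 A, 1/2 B.
So P(type A) = 1/2 per child.
P(not type A) = 1/2 for one child; (1/2)^3 = 1/8.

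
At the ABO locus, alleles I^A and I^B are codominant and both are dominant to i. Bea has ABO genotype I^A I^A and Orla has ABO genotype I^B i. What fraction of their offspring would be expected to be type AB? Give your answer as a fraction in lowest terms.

ABO cross I^A I^A × I^B i → offspring phenotypes: 1/2 A, 1/2 AB.
So P(type AB) = 1/2.

1/2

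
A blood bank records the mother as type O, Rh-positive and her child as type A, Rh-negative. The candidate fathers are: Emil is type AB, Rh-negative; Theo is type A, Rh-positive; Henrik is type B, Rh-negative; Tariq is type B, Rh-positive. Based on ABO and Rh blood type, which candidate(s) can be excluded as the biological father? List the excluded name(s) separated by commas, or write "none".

Henrik, Tariq

A candidate is excluded only if no genotype consistent with his phenotype could produce a type A, Rh-negative child with a type O, Rh-positive mother.
Henrik (type B, Rh-): no genotype consistent with that phenotype can produce a type-A Rh- child with a type-O mother.
Tariq (type B, Rh+): no genotype consistent with that phenotype can produce a type-A Rh- child with a type-O mother.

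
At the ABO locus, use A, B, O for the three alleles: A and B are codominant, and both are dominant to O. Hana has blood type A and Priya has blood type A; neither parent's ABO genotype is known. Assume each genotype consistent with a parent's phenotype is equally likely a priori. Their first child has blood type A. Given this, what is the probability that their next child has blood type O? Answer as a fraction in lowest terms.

Possible genotypes: Hana ∈ {AA, AO}; Priya ∈ {AA, AO}.
Weight each parental genotype pair by prior × P(type-A child):
  AA × AA: posterior weight 4/15; P(next child type O) = 0.
  AA × AO: posterior weight 4/15; P(next child type O) = 0.
  AO × AA: posterior weight 4/15; P(next child type O) = 0.
  AO × AO: posterior weight 1/5; P(next child type O) = 1/4.
Weighted sum = 1/20.

1/20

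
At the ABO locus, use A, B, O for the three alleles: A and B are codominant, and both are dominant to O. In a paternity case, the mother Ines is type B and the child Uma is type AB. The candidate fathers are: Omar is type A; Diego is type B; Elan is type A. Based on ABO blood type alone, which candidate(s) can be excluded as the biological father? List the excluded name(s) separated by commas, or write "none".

A candidate is excluded only if no genotype consistent with his phenotype could produce a type AB child with a type B mother.
Diego (type B): no genotype consistent with that phenotype can produce a type-AB child with a type-B mother.

Diego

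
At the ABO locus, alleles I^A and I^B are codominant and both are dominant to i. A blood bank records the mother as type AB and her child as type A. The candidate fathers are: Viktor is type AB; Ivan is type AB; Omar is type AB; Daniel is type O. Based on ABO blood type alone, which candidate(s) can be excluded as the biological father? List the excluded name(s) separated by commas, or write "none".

A candidate is excluded only if no genotype consistent with his phenotype could produce a type A child with a type AB mother.
Every candidate has at least one consistent genotype combination, so none can be excluded.

none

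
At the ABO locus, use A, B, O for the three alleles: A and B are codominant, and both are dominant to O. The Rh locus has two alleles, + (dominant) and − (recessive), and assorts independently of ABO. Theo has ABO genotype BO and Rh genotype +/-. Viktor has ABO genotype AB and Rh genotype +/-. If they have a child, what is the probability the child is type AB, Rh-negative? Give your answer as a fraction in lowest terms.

1/16

ABO cross BO × AB → offspring phenotypes: 1/4 A, 1/2 B, 1/4 AB.
Rh cross +/- × +/- → 3/4 Rh+, 1/4 Rh-.
Independent loci: P(type AB, Rh-negative) = 1/4 × 1/4 = 1/16.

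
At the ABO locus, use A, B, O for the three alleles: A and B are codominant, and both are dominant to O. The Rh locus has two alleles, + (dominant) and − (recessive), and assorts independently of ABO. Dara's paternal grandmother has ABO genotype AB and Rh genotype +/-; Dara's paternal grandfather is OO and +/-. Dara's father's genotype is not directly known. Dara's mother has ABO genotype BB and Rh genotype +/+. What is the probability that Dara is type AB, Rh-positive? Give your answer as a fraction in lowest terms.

1/4

Dara's father's ABO genotype from AB × OO: 1/2 AO, 1/2 BO.
Crossing each possibility with the mother BB and summing P(type AB): 1/2·1/2 + 1/2·0 = 1/4.
Similarly for Rh via the father's Rh distribution: P(Rh+) = 1.
Independent loci: 1/4 × 1 = 1/4.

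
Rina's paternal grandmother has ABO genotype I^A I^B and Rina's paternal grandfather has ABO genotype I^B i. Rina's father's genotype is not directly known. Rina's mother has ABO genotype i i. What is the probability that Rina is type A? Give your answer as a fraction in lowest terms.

1/4

Rina's father's ABO genotype from I^A I^B × I^B i: 1/4 I^A I^B, 1/4 I^A i, 1/4 I^B I^B, 1/4 I^B i.
Crossing each possibility with the mother i i and summing P(type A): 1/4·1/2 + 1/4·1/2 + 1/4·0 + 1/4·0 = 1/4.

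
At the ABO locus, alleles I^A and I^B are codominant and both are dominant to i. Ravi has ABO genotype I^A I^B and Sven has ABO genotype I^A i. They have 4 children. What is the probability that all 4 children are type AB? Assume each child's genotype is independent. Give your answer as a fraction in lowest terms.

ABO cross I^A I^B × I^A i → 1/2 A, 1/4 B, 1/4 AB.
So P(type AB) = 1/4 per child.
All 4 independent: (1/4)^4 = 1/256.

1/256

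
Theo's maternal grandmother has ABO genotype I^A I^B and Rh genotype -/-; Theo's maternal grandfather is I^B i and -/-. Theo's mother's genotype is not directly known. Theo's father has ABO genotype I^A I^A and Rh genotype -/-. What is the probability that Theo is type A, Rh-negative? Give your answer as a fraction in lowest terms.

1/2

Theo's mother's ABO genotype from I^A I^B × I^B i: 1/4 I^A I^B, 1/4 I^A i, 1/4 I^B I^B, 1/4 I^B i.
Crossing each possibility with the father I^A I^A and summing P(type A): 1/4·1/2 + 1/4·1 + 1/4·0 + 1/4·1/2 = 1/2.
Similarly for Rh via the mother's Rh distribution: P(Rh-) = 1.
Independent loci: 1/2 × 1 = 1/2.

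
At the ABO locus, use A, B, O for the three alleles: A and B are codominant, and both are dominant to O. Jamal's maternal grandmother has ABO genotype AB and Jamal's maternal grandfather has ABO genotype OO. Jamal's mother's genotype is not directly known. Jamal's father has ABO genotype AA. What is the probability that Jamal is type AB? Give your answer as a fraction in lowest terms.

Jamal's mother's ABO genotype from AB × OO: 1/2 AO, 1/2 BO.
Crossing each possibility with the father AA and summing P(type AB): 1/2·0 + 1/2·1/2 = 1/4.

1/4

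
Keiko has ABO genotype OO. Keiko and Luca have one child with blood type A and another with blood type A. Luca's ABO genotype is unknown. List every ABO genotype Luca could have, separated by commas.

AA, AB, AO

For each candidate genotype of Luca, check whether crossing it with OO can produce every observed child phenotype.
  AA → possible child types {A} ✓
  AB → possible child types {A, B} ✓
  AO → possible child types {O, A} ✓
  BB → possible child types {B} ✗
  BO → possible child types {O, B} ✗
  OO → possible child types {O} ✗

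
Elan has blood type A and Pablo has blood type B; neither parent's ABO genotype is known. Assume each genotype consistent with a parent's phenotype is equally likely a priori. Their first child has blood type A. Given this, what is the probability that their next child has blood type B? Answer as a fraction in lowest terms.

Possible genotypes: Elan ∈ {I^A I^A, I^A i}; Pablo ∈ {I^B I^B, I^B i}.
Weight each parental genotype pair by prior × P(type-A child):
  I^A I^A × I^B i: posterior weight 2/3; P(next child type B) = 0.
  I^A i × I^B i: posterior weight 1/3; P(next child type B) = 1/4.
Weighted sum = 1/12.

1/12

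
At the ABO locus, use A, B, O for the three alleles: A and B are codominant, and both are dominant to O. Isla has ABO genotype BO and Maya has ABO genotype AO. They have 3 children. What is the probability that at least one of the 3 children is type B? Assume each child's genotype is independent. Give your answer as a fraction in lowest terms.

ABO cross BO × AO → 1/4 O, 1/4 A, 1/4 B, 1/4 AB.
So P(type B) = 1/4 per child.
P(none) = (3/4)^3 = 27/64; P(at least one) = 1 − 27/64 = 37/64.

37/64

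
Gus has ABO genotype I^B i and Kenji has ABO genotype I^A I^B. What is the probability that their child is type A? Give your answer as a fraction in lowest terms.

ABO cross I^B i × I^A I^B → offspring phenotypes: 1/4 A, 1/2 B, 1/4 AB.
So P(type A) = 1/4.

1/4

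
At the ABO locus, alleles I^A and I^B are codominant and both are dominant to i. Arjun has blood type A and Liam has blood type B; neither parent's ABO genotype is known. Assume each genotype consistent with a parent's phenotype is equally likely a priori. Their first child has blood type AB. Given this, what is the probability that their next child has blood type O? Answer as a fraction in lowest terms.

Possible genotypes: Arjun ∈ {I^A I^A, I^A i}; Liam ∈ {I^B I^B, I^B i}.
Weight each parental genotype pair by prior × P(type-AB child):
  I^A I^A × I^B I^B: posterior weight 4/9; P(next child type O) = 0.
  I^A I^A × I^B i: posterior weight 2/9; P(next child type O) = 0.
  I^A i × I^B I^B: posterior weight 2/9; P(next child type O) = 0.
  I^A i × I^B i: posterior weight 1/9; P(next child type O) = 1/4.
Weighted sum = 1/36.

1/36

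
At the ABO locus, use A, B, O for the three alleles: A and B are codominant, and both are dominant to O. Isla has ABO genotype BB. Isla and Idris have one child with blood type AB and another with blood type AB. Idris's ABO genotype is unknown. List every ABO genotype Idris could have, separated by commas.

AA, AB, AO

For each candidate genotype of Idris, check whether crossing it with BB can produce every observed child phenotype.
  AA → possible child types {AB} ✓
  AB → possible child types {B, AB} ✓
  AO → possible child types {B, AB} ✓
  BB → possible child types {B} ✗
  BO → possible child types {B} ✗
  OO → possible child types {B} ✗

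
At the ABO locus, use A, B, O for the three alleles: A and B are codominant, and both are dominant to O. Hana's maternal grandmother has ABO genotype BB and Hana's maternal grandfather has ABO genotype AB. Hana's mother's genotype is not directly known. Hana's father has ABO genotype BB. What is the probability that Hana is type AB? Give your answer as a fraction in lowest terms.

1/4

Hana's mother's ABO genotype from BB × AB: 1/2 AB, 1/2 BB.
Crossing each possibility with the father BB and summing P(type AB): 1/2·1/2 + 1/2·0 = 1/4.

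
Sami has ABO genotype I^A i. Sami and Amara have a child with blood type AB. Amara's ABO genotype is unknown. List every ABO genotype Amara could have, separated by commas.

For each candidate genotype of Amara, check whether crossing it with I^A i can produce every observed child phenotype.
  I^A I^A → possible child types {A} ✗
  I^A I^B → possible child types {A, B, AB} ✓
  I^A i → possible child types {O, A} ✗
  I^B I^B → possible child types {B, AB} ✓
  I^B i → possible child types {O, A, B, AB} ✓
  i i → possible child types {O, A} ✗

I^A I^B, I^B I^B, I^B i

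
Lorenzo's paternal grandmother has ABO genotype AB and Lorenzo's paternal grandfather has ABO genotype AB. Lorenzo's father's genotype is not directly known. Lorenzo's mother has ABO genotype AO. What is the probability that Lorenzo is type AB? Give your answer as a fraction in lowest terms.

1/4

Lorenzo's father's ABO genotype from AB × AB: 1/4 AA, 1/2 AB, 1/4 BB.
Crossing each possibility with the mother AO and summing P(type AB): 1/4·0 + 1/2·1/4 + 1/4·1/2 = 1/4.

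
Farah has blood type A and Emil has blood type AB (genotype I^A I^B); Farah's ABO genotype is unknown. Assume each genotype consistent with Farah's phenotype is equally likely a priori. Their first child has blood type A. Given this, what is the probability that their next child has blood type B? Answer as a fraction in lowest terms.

Possible genotypes: Farah ∈ {I^A I^A, I^A i}; Emil ∈ {I^A I^B}.
Weight each parental genotype pair by prior × P(type-A child):
  I^A I^A × I^A I^B: posterior weight 1/2; P(next child type B) = 0.
  I^A i × I^A I^B: posterior weight 1/2; P(next child type B) = 1/4.
Weighted sum = 1/8.

1/8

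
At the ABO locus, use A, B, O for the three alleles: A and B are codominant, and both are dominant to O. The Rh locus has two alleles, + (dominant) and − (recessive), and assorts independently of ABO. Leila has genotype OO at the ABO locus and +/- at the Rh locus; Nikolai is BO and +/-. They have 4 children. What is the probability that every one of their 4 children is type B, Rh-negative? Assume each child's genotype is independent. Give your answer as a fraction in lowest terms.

1/4096

ABO cross OO × BO → 1/2 O, 1/2 B.
Rh cross +/- × +/- → 3/4 Rh+, 1/4 Rh-; so P(type B, Rh-negative) = 1/2 × 1/4 = 1/8 per child.
All 4 independent: (1/8)^4 = 1/4096.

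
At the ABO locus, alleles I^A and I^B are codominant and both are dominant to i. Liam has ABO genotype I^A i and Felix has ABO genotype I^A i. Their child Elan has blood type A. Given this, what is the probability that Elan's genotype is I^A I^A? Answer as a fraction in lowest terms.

1/3

Cross I^A i × I^A i → 1/4 I^A I^A, 1/2 I^A i, 1/4 i i.
Type-A genotypes among offspring: I^A I^A (1/4), I^A i (1/2); total 3/4.
P(I^A I^A | type A) = (1/4) / (3/4) = 1/3.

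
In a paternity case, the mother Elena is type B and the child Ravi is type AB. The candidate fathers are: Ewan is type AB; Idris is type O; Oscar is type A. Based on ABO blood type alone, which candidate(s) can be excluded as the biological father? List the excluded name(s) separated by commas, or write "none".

Idris

A candidate is excluded only if no genotype consistent with his phenotype could produce a type AB child with a type B mother.
Idris (type O): no genotype consistent with that phenotype can produce a type-AB child with a type-B mother.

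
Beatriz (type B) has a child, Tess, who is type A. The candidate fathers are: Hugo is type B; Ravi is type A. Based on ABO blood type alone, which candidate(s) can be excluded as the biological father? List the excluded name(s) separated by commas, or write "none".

A candidate is excluded only if no genotype consistent with his phenotype could produce a type A child with a type B mother.
Hugo (type B): no genotype consistent with that phenotype can produce a type-A child with a type-B mother.

Hugo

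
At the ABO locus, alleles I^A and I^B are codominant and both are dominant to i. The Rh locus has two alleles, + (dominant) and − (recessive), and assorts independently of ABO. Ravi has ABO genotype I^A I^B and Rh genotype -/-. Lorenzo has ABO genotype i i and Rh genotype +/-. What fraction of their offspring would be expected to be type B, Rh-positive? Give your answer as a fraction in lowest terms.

ABO cross I^A I^B × i i → offspring phenotypes: 1/2 A, 1/2 B.
Rh cross -/- × +/- → 1/2 Rh+, 1/2 Rh-.
Independent loci: P(type B, Rh-positive) = 1/2 × 1/2 = 1/4.

1/4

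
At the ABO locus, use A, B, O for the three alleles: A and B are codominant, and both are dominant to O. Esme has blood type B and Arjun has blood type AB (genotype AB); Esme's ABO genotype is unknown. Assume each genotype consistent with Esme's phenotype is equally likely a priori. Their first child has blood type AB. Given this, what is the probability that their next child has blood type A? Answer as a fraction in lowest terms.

Possible genotypes: Esme ∈ {BB, BO}; Arjun ∈ {AB}.
Weight each parental genotype pair by prior × P(type-AB child):
  BB × AB: posterior weight 2/3; P(next child type A) = 0.
  BO × AB: posterior weight 1/3; P(next child type A) = 1/4.
Weighted sum = 1/12.

1/12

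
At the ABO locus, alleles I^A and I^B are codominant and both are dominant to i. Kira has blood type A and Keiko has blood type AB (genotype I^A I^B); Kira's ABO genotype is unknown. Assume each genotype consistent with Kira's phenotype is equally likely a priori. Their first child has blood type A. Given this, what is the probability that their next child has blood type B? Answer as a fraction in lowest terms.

1/8

Possible genotypes: Kira ∈ {I^A I^A, I^A i}; Keiko ∈ {I^A I^B}.
Weight each parental genotype pair by prior × P(type-A child):
  I^A I^A × I^A I^B: posterior weight 1/2; P(next child type B) = 0.
  I^A i × I^A I^B: posterior weight 1/2; P(next child type B) = 1/4.
Weighted sum = 1/8.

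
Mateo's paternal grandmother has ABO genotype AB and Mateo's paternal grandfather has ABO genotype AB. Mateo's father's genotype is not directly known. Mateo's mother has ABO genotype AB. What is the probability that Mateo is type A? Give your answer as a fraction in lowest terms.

1/4

Mateo's father's ABO genotype from AB × AB: 1/4 AA, 1/2 AB, 1/4 BB.
Crossing each possibility with the mother AB and summing P(type A): 1/4·1/2 + 1/2·1/4 + 1/4·0 = 1/4.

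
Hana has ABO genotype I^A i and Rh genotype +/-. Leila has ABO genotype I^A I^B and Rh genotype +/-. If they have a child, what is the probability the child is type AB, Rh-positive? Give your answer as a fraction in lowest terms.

3/16

ABO cross I^A i × I^A I^B → offspring phenotypes: 1/2 A, 1/4 B, 1/4 AB.
Rh cross +/- × +/- → 3/4 Rh+, 1/4 Rh-.
Independent loci: P(type AB, Rh-positive) = 1/4 × 3/4 = 3/16.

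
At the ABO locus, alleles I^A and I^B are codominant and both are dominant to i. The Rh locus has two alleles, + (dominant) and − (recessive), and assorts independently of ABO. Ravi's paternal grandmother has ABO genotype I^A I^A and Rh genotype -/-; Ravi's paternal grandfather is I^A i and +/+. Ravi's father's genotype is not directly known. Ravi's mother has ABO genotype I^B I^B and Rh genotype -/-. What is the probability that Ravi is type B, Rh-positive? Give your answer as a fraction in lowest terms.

1/8

Ravi's father's ABO genotype from I^A I^A × I^A i: 1/2 I^A I^A, 1/2 I^A i.
Crossing each possibility with the mother I^B I^B and summing P(type B): 1/2·0 + 1/2·1/2 = 1/4.
Similarly for Rh via the father's Rh distribution: P(Rh+) = 1/2.
Independent loci: 1/4 × 1/2 = 1/8.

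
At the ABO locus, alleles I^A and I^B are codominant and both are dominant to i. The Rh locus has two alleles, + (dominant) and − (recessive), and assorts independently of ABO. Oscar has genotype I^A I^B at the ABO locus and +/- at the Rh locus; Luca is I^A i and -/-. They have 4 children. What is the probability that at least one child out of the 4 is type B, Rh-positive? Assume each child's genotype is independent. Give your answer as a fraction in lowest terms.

1695/4096

ABO cross I^A I^B × I^A i → 1/2 A, 1/4 B, 1/4 AB.
Rh cross +/- × -/- → 1/2 Rh+, 1/2 Rh-; so P(type B, Rh-positive) = 1/4 × 1/2 = 1/8 per child.
P(none) = (7/8)^4 = 2401/4096; P(at least one) = 1 − 2401/4096 = 1695/4096.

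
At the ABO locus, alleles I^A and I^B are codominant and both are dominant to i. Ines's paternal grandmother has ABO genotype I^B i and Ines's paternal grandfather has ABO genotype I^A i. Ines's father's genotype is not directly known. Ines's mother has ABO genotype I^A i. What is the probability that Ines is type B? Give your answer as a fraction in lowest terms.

Ines's father's ABO genotype from I^B i × I^A i: 1/4 I^A I^B, 1/4 I^A i, 1/4 I^B i, 1/4 i i.
Crossing each possibility with the mother I^A i and summing P(type B): 1/4·1/4 + 1/4·0 + 1/4·1/4 + 1/4·0 = 1/8.

1/8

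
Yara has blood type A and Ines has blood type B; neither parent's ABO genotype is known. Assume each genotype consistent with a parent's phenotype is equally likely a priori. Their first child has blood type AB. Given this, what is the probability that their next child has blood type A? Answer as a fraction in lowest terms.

Possible genotypes: Yara ∈ {I^A I^A, I^A i}; Ines ∈ {I^B I^B, I^B i}.
Weight each parental genotype pair by prior × P(type-AB child):
  I^A I^A × I^B I^B: posterior weight 4/9; P(next child type A) = 0.
  I^A I^A × I^B i: posterior weight 2/9; P(next child type A) = 1/2.
  I^A i × I^B I^B: posterior weight 2/9; P(next child type A) = 0.
  I^A i × I^B i: posterior weight 1/9; P(next child type A) = 1/4.
Weighted sum = 5/36.

5/36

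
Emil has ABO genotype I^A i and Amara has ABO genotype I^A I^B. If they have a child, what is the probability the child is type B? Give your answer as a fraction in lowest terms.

ABO cross I^A i × I^A I^B → offspring phenotypes: 1/2 A, 1/4 B, 1/4 AB.
So P(type B) = 1/4.

1/4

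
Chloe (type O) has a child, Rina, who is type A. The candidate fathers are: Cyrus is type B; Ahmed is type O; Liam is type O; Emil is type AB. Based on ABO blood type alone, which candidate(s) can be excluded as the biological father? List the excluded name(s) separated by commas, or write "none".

Cyrus, Ahmed, Liam

A candidate is excluded only if no genotype consistent with his phenotype could produce a type A child with a type O mother.
Cyrus (type B): no genotype consistent with that phenotype can produce a type-A child with a type-O mother.
Ahmed (type O): no genotype consistent with that phenotype can produce a type-A child with a type-O mother.
Liam (type O): no genotype consistent with that phenotype can produce a type-A child with a type-O mother.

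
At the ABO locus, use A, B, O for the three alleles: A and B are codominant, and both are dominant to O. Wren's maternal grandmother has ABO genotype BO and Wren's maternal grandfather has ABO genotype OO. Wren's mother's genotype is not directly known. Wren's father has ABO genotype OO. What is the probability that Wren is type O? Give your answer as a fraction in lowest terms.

Wren's mother's ABO genotype from BO × OO: 1/2 BO, 1/2 OO.
Crossing each possibility with the father OO and summing P(type O): 1/2·1/2 + 1/2·1 = 3/4.

3/4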